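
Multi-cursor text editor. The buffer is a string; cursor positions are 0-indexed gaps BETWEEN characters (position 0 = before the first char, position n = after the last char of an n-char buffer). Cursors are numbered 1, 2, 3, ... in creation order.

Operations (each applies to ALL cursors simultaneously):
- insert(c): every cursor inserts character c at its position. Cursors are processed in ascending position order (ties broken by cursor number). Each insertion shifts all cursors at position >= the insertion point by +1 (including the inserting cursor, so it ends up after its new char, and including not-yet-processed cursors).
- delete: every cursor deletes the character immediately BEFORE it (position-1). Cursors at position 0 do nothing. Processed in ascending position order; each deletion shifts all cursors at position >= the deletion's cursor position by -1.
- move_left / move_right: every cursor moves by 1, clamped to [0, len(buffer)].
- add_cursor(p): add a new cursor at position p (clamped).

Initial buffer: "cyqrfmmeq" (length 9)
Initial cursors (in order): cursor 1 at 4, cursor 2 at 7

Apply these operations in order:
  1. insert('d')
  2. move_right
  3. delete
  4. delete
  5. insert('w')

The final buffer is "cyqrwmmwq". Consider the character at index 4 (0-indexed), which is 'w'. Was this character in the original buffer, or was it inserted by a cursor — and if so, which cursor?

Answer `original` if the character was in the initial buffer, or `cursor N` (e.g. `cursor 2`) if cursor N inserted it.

Answer: cursor 1

Derivation:
After op 1 (insert('d')): buffer="cyqrdfmmdeq" (len 11), cursors c1@5 c2@9, authorship ....1...2..
After op 2 (move_right): buffer="cyqrdfmmdeq" (len 11), cursors c1@6 c2@10, authorship ....1...2..
After op 3 (delete): buffer="cyqrdmmdq" (len 9), cursors c1@5 c2@8, authorship ....1..2.
After op 4 (delete): buffer="cyqrmmq" (len 7), cursors c1@4 c2@6, authorship .......
After op 5 (insert('w')): buffer="cyqrwmmwq" (len 9), cursors c1@5 c2@8, authorship ....1..2.
Authorship (.=original, N=cursor N): . . . . 1 . . 2 .
Index 4: author = 1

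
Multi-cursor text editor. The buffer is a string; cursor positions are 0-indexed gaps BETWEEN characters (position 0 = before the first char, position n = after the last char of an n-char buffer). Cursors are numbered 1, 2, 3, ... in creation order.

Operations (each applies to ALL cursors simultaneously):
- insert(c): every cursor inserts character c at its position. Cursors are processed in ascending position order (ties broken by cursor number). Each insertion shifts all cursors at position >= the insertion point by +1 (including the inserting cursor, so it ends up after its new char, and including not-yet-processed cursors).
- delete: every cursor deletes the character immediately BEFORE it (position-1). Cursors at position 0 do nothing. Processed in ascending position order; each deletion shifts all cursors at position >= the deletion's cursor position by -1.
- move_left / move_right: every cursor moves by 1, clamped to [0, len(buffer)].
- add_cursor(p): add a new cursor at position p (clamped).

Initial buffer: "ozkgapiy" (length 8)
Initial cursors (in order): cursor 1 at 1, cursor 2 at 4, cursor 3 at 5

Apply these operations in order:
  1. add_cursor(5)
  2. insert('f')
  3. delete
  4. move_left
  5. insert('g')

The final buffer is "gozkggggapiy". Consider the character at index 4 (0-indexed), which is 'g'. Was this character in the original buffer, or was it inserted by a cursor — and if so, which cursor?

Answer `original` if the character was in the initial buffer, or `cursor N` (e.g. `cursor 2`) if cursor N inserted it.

After op 1 (add_cursor(5)): buffer="ozkgapiy" (len 8), cursors c1@1 c2@4 c3@5 c4@5, authorship ........
After op 2 (insert('f')): buffer="ofzkgfaffpiy" (len 12), cursors c1@2 c2@6 c3@9 c4@9, authorship .1...2.34...
After op 3 (delete): buffer="ozkgapiy" (len 8), cursors c1@1 c2@4 c3@5 c4@5, authorship ........
After op 4 (move_left): buffer="ozkgapiy" (len 8), cursors c1@0 c2@3 c3@4 c4@4, authorship ........
After op 5 (insert('g')): buffer="gozkggggapiy" (len 12), cursors c1@1 c2@5 c3@8 c4@8, authorship 1...2.34....
Authorship (.=original, N=cursor N): 1 . . . 2 . 3 4 . . . .
Index 4: author = 2

Answer: cursor 2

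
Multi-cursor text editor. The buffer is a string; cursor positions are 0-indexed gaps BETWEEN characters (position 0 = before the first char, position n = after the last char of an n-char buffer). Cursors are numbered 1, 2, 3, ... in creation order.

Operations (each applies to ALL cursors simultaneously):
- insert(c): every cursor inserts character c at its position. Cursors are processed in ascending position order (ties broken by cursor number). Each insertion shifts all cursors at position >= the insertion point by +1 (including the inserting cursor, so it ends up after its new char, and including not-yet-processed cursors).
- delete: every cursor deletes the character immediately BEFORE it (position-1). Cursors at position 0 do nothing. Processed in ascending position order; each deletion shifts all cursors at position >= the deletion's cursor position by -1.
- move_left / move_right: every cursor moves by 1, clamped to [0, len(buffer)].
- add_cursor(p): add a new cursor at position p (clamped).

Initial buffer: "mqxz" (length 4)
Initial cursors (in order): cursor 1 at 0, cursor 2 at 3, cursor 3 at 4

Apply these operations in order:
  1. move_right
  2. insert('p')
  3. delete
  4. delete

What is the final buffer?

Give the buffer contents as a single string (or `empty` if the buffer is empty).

After op 1 (move_right): buffer="mqxz" (len 4), cursors c1@1 c2@4 c3@4, authorship ....
After op 2 (insert('p')): buffer="mpqxzpp" (len 7), cursors c1@2 c2@7 c3@7, authorship .1...23
After op 3 (delete): buffer="mqxz" (len 4), cursors c1@1 c2@4 c3@4, authorship ....
After op 4 (delete): buffer="q" (len 1), cursors c1@0 c2@1 c3@1, authorship .

Answer: q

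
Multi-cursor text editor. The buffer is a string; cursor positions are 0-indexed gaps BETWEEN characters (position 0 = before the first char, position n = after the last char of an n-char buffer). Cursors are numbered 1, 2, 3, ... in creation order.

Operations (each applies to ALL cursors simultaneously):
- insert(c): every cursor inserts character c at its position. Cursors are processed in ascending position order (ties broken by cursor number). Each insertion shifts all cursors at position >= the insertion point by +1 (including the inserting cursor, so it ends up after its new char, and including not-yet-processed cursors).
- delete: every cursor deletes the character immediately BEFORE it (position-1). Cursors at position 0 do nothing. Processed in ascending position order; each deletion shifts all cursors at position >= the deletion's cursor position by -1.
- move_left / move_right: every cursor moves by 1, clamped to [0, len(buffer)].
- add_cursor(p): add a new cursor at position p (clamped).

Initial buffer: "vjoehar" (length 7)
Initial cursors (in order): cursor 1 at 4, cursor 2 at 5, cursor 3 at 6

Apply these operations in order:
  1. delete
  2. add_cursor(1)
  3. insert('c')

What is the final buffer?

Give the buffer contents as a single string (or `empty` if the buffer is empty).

After op 1 (delete): buffer="vjor" (len 4), cursors c1@3 c2@3 c3@3, authorship ....
After op 2 (add_cursor(1)): buffer="vjor" (len 4), cursors c4@1 c1@3 c2@3 c3@3, authorship ....
After op 3 (insert('c')): buffer="vcjocccr" (len 8), cursors c4@2 c1@7 c2@7 c3@7, authorship .4..123.

Answer: vcjocccr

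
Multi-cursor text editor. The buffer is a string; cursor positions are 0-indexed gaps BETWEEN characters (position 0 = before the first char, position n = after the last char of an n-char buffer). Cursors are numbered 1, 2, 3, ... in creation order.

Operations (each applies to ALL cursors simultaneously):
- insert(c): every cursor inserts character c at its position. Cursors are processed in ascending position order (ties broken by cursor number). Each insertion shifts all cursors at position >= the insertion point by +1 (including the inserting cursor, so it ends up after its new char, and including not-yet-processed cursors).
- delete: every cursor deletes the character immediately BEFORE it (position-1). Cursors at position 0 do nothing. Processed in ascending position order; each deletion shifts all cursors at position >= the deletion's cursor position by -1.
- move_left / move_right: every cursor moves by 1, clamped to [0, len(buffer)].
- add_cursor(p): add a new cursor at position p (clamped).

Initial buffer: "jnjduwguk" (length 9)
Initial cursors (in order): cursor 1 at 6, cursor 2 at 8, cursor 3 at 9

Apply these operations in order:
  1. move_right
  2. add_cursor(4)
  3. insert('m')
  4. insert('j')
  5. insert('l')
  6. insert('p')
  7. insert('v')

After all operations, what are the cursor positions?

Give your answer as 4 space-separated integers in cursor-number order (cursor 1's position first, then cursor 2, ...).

Answer: 17 29 29 9

Derivation:
After op 1 (move_right): buffer="jnjduwguk" (len 9), cursors c1@7 c2@9 c3@9, authorship .........
After op 2 (add_cursor(4)): buffer="jnjduwguk" (len 9), cursors c4@4 c1@7 c2@9 c3@9, authorship .........
After op 3 (insert('m')): buffer="jnjdmuwgmukmm" (len 13), cursors c4@5 c1@9 c2@13 c3@13, authorship ....4...1..23
After op 4 (insert('j')): buffer="jnjdmjuwgmjukmmjj" (len 17), cursors c4@6 c1@11 c2@17 c3@17, authorship ....44...11..2323
After op 5 (insert('l')): buffer="jnjdmjluwgmjlukmmjjll" (len 21), cursors c4@7 c1@13 c2@21 c3@21, authorship ....444...111..232323
After op 6 (insert('p')): buffer="jnjdmjlpuwgmjlpukmmjjllpp" (len 25), cursors c4@8 c1@15 c2@25 c3@25, authorship ....4444...1111..23232323
After op 7 (insert('v')): buffer="jnjdmjlpvuwgmjlpvukmmjjllppvv" (len 29), cursors c4@9 c1@17 c2@29 c3@29, authorship ....44444...11111..2323232323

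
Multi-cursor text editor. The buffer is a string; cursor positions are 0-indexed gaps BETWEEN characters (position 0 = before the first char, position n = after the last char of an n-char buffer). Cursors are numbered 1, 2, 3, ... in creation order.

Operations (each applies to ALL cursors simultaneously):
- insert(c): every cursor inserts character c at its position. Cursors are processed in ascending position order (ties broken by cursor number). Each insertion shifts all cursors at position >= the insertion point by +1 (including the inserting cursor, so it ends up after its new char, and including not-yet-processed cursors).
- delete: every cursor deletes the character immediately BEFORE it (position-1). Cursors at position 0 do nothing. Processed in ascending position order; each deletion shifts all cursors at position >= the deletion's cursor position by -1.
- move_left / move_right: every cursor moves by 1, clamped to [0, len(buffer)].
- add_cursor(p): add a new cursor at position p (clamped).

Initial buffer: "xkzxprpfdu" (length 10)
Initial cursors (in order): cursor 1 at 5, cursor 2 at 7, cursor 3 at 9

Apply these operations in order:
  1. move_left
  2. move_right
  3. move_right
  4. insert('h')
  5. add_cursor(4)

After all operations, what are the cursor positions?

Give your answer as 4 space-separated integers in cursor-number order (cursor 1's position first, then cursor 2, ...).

After op 1 (move_left): buffer="xkzxprpfdu" (len 10), cursors c1@4 c2@6 c3@8, authorship ..........
After op 2 (move_right): buffer="xkzxprpfdu" (len 10), cursors c1@5 c2@7 c3@9, authorship ..........
After op 3 (move_right): buffer="xkzxprpfdu" (len 10), cursors c1@6 c2@8 c3@10, authorship ..........
After op 4 (insert('h')): buffer="xkzxprhpfhduh" (len 13), cursors c1@7 c2@10 c3@13, authorship ......1..2..3
After op 5 (add_cursor(4)): buffer="xkzxprhpfhduh" (len 13), cursors c4@4 c1@7 c2@10 c3@13, authorship ......1..2..3

Answer: 7 10 13 4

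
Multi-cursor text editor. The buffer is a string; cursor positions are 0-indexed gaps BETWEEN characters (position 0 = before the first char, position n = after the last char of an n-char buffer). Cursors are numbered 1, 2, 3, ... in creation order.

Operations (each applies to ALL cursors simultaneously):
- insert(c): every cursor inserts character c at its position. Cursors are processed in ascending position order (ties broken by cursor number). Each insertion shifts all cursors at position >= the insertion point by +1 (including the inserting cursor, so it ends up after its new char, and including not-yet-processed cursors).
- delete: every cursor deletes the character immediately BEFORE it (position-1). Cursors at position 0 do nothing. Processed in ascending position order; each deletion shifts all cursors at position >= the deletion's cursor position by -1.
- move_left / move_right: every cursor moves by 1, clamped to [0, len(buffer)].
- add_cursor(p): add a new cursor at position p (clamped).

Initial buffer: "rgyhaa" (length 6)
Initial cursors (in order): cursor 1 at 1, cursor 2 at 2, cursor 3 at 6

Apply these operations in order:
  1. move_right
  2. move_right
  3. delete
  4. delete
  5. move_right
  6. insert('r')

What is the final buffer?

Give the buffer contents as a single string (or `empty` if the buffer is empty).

Answer: rrr

Derivation:
After op 1 (move_right): buffer="rgyhaa" (len 6), cursors c1@2 c2@3 c3@6, authorship ......
After op 2 (move_right): buffer="rgyhaa" (len 6), cursors c1@3 c2@4 c3@6, authorship ......
After op 3 (delete): buffer="rga" (len 3), cursors c1@2 c2@2 c3@3, authorship ...
After op 4 (delete): buffer="" (len 0), cursors c1@0 c2@0 c3@0, authorship 
After op 5 (move_right): buffer="" (len 0), cursors c1@0 c2@0 c3@0, authorship 
After op 6 (insert('r')): buffer="rrr" (len 3), cursors c1@3 c2@3 c3@3, authorship 123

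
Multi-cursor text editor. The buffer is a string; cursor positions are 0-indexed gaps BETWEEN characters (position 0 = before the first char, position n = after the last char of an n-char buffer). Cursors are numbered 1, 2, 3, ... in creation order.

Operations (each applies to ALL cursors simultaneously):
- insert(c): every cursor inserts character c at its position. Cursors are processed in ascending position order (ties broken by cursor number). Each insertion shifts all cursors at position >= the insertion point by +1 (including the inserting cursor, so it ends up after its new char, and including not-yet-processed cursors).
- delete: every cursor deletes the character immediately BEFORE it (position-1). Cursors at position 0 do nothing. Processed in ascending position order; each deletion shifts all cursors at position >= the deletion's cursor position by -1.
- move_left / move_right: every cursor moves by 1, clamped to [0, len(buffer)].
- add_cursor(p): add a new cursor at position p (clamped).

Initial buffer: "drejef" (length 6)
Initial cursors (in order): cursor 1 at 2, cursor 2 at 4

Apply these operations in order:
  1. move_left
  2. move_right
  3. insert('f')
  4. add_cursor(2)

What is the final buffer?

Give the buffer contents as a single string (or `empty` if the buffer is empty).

After op 1 (move_left): buffer="drejef" (len 6), cursors c1@1 c2@3, authorship ......
After op 2 (move_right): buffer="drejef" (len 6), cursors c1@2 c2@4, authorship ......
After op 3 (insert('f')): buffer="drfejfef" (len 8), cursors c1@3 c2@6, authorship ..1..2..
After op 4 (add_cursor(2)): buffer="drfejfef" (len 8), cursors c3@2 c1@3 c2@6, authorship ..1..2..

Answer: drfejfef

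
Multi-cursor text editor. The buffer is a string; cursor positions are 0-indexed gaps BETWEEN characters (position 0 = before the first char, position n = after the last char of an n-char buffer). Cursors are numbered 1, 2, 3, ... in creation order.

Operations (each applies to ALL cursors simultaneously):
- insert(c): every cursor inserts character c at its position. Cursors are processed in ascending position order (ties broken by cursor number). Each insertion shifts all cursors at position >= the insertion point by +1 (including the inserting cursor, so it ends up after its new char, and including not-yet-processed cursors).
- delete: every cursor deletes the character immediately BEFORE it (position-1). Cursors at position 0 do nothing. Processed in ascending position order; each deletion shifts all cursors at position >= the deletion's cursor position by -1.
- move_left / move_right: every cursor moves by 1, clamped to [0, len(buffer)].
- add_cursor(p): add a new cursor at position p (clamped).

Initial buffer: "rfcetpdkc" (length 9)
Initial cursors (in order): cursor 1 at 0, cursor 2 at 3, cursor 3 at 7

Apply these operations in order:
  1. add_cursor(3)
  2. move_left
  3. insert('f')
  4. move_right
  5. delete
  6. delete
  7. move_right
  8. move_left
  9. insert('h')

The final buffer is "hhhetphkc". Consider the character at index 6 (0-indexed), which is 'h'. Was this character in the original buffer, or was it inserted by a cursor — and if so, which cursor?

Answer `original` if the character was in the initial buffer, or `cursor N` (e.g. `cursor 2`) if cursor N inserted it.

After op 1 (add_cursor(3)): buffer="rfcetpdkc" (len 9), cursors c1@0 c2@3 c4@3 c3@7, authorship .........
After op 2 (move_left): buffer="rfcetpdkc" (len 9), cursors c1@0 c2@2 c4@2 c3@6, authorship .........
After op 3 (insert('f')): buffer="frfffcetpfdkc" (len 13), cursors c1@1 c2@5 c4@5 c3@10, authorship 1..24....3...
After op 4 (move_right): buffer="frfffcetpfdkc" (len 13), cursors c1@2 c2@6 c4@6 c3@11, authorship 1..24....3...
After op 5 (delete): buffer="fffetpfkc" (len 9), cursors c1@1 c2@3 c4@3 c3@7, authorship 1.2...3..
After op 6 (delete): buffer="etpkc" (len 5), cursors c1@0 c2@0 c4@0 c3@3, authorship .....
After op 7 (move_right): buffer="etpkc" (len 5), cursors c1@1 c2@1 c4@1 c3@4, authorship .....
After op 8 (move_left): buffer="etpkc" (len 5), cursors c1@0 c2@0 c4@0 c3@3, authorship .....
After op 9 (insert('h')): buffer="hhhetphkc" (len 9), cursors c1@3 c2@3 c4@3 c3@7, authorship 124...3..
Authorship (.=original, N=cursor N): 1 2 4 . . . 3 . .
Index 6: author = 3

Answer: cursor 3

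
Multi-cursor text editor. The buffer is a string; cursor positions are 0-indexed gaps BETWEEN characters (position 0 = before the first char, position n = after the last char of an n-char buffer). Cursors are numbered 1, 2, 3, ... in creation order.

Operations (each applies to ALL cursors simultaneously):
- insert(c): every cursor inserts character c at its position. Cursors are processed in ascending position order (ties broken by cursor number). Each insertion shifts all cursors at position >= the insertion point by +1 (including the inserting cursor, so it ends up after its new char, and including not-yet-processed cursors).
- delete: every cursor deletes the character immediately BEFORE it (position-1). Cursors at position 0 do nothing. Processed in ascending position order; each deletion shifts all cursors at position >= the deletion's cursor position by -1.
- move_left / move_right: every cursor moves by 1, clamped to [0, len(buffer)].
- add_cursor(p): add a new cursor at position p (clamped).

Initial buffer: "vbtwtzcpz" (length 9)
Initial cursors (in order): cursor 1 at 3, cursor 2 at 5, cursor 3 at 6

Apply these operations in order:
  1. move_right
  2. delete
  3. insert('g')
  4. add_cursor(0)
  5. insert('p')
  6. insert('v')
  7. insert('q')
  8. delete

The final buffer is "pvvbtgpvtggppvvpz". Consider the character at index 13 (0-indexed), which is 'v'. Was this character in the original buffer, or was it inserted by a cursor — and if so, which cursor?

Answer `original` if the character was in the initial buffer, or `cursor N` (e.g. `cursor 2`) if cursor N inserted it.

After op 1 (move_right): buffer="vbtwtzcpz" (len 9), cursors c1@4 c2@6 c3@7, authorship .........
After op 2 (delete): buffer="vbttpz" (len 6), cursors c1@3 c2@4 c3@4, authorship ......
After op 3 (insert('g')): buffer="vbtgtggpz" (len 9), cursors c1@4 c2@7 c3@7, authorship ...1.23..
After op 4 (add_cursor(0)): buffer="vbtgtggpz" (len 9), cursors c4@0 c1@4 c2@7 c3@7, authorship ...1.23..
After op 5 (insert('p')): buffer="pvbtgptggpppz" (len 13), cursors c4@1 c1@6 c2@11 c3@11, authorship 4...11.2323..
After op 6 (insert('v')): buffer="pvvbtgpvtggppvvpz" (len 17), cursors c4@2 c1@8 c2@15 c3@15, authorship 44...111.232323..
After op 7 (insert('q')): buffer="pvqvbtgpvqtggppvvqqpz" (len 21), cursors c4@3 c1@10 c2@19 c3@19, authorship 444...1111.23232323..
After op 8 (delete): buffer="pvvbtgpvtggppvvpz" (len 17), cursors c4@2 c1@8 c2@15 c3@15, authorship 44...111.232323..
Authorship (.=original, N=cursor N): 4 4 . . . 1 1 1 . 2 3 2 3 2 3 . .
Index 13: author = 2

Answer: cursor 2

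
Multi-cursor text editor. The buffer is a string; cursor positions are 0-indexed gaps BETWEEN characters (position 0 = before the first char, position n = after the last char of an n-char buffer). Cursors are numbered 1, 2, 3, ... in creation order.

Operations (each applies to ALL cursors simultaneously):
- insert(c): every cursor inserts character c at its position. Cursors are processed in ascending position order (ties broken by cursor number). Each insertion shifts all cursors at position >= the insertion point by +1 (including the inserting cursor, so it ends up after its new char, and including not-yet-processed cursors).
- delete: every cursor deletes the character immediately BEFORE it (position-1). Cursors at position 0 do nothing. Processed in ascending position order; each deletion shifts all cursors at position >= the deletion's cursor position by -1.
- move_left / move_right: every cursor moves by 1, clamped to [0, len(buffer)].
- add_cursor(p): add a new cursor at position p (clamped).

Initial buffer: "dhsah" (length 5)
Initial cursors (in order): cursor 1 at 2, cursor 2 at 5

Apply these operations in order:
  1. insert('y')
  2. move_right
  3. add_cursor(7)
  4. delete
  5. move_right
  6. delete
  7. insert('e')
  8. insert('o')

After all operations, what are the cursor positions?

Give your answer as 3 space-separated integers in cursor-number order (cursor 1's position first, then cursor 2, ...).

Answer: 7 7 7

Derivation:
After op 1 (insert('y')): buffer="dhysahy" (len 7), cursors c1@3 c2@7, authorship ..1...2
After op 2 (move_right): buffer="dhysahy" (len 7), cursors c1@4 c2@7, authorship ..1...2
After op 3 (add_cursor(7)): buffer="dhysahy" (len 7), cursors c1@4 c2@7 c3@7, authorship ..1...2
After op 4 (delete): buffer="dhya" (len 4), cursors c1@3 c2@4 c3@4, authorship ..1.
After op 5 (move_right): buffer="dhya" (len 4), cursors c1@4 c2@4 c3@4, authorship ..1.
After op 6 (delete): buffer="d" (len 1), cursors c1@1 c2@1 c3@1, authorship .
After op 7 (insert('e')): buffer="deee" (len 4), cursors c1@4 c2@4 c3@4, authorship .123
After op 8 (insert('o')): buffer="deeeooo" (len 7), cursors c1@7 c2@7 c3@7, authorship .123123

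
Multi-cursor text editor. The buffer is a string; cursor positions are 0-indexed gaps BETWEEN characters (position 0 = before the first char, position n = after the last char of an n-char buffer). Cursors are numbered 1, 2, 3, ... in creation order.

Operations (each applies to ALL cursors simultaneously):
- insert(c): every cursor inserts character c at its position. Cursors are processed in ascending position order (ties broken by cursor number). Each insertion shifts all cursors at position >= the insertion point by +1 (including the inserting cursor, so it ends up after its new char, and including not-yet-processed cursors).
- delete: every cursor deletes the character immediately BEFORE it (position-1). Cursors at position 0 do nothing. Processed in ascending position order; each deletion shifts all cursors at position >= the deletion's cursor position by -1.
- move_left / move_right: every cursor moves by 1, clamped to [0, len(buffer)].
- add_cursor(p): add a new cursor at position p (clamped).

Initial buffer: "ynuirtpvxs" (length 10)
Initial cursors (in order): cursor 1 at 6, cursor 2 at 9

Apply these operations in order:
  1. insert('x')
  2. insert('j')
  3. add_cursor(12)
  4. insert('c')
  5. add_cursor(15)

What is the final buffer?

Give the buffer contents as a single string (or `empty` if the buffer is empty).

After op 1 (insert('x')): buffer="ynuirtxpvxxs" (len 12), cursors c1@7 c2@11, authorship ......1...2.
After op 2 (insert('j')): buffer="ynuirtxjpvxxjs" (len 14), cursors c1@8 c2@13, authorship ......11...22.
After op 3 (add_cursor(12)): buffer="ynuirtxjpvxxjs" (len 14), cursors c1@8 c3@12 c2@13, authorship ......11...22.
After op 4 (insert('c')): buffer="ynuirtxjcpvxxcjcs" (len 17), cursors c1@9 c3@14 c2@16, authorship ......111...2322.
After op 5 (add_cursor(15)): buffer="ynuirtxjcpvxxcjcs" (len 17), cursors c1@9 c3@14 c4@15 c2@16, authorship ......111...2322.

Answer: ynuirtxjcpvxxcjcs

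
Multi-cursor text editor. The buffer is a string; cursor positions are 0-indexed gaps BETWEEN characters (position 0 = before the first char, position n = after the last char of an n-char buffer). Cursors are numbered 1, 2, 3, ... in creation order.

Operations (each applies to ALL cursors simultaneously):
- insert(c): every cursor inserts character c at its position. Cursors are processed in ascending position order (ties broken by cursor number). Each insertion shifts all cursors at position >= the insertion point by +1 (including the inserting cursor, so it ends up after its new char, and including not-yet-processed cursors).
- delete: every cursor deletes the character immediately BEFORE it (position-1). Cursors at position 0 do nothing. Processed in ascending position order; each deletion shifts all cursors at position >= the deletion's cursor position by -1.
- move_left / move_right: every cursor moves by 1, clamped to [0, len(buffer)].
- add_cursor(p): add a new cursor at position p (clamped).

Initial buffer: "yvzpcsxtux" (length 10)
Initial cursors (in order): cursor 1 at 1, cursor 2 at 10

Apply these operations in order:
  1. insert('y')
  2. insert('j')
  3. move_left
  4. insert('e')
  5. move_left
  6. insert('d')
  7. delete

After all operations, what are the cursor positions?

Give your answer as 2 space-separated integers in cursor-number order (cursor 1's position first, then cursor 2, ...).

After op 1 (insert('y')): buffer="yyvzpcsxtuxy" (len 12), cursors c1@2 c2@12, authorship .1.........2
After op 2 (insert('j')): buffer="yyjvzpcsxtuxyj" (len 14), cursors c1@3 c2@14, authorship .11.........22
After op 3 (move_left): buffer="yyjvzpcsxtuxyj" (len 14), cursors c1@2 c2@13, authorship .11.........22
After op 4 (insert('e')): buffer="yyejvzpcsxtuxyej" (len 16), cursors c1@3 c2@15, authorship .111.........222
After op 5 (move_left): buffer="yyejvzpcsxtuxyej" (len 16), cursors c1@2 c2@14, authorship .111.........222
After op 6 (insert('d')): buffer="yydejvzpcsxtuxydej" (len 18), cursors c1@3 c2@16, authorship .1111.........2222
After op 7 (delete): buffer="yyejvzpcsxtuxyej" (len 16), cursors c1@2 c2@14, authorship .111.........222

Answer: 2 14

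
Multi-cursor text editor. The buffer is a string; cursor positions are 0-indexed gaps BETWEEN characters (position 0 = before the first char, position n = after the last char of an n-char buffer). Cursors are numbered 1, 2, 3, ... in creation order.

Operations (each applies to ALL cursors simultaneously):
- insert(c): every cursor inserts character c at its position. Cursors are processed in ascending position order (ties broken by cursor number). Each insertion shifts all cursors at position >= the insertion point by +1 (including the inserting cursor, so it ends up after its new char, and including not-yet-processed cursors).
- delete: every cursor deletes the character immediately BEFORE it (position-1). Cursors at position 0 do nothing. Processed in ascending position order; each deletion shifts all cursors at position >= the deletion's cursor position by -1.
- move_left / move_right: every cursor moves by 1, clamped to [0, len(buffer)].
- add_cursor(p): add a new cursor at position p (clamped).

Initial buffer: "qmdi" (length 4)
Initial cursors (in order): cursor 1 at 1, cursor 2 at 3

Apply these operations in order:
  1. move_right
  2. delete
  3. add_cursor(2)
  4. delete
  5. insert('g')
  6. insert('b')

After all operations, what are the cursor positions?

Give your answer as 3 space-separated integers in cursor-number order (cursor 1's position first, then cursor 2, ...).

Answer: 6 6 6

Derivation:
After op 1 (move_right): buffer="qmdi" (len 4), cursors c1@2 c2@4, authorship ....
After op 2 (delete): buffer="qd" (len 2), cursors c1@1 c2@2, authorship ..
After op 3 (add_cursor(2)): buffer="qd" (len 2), cursors c1@1 c2@2 c3@2, authorship ..
After op 4 (delete): buffer="" (len 0), cursors c1@0 c2@0 c3@0, authorship 
After op 5 (insert('g')): buffer="ggg" (len 3), cursors c1@3 c2@3 c3@3, authorship 123
After op 6 (insert('b')): buffer="gggbbb" (len 6), cursors c1@6 c2@6 c3@6, authorship 123123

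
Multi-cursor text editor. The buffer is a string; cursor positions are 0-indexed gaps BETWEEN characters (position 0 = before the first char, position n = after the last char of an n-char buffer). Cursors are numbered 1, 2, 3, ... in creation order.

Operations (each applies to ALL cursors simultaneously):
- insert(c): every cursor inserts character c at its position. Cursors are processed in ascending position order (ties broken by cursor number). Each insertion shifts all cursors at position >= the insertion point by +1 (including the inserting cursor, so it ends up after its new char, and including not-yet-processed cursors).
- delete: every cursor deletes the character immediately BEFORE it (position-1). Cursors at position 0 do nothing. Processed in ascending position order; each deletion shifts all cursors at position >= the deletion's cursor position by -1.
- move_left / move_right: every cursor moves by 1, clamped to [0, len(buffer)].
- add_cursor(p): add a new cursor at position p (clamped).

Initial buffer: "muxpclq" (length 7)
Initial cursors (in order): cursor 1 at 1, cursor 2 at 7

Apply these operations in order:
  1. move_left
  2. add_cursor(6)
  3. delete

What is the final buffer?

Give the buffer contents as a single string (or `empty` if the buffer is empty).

After op 1 (move_left): buffer="muxpclq" (len 7), cursors c1@0 c2@6, authorship .......
After op 2 (add_cursor(6)): buffer="muxpclq" (len 7), cursors c1@0 c2@6 c3@6, authorship .......
After op 3 (delete): buffer="muxpq" (len 5), cursors c1@0 c2@4 c3@4, authorship .....

Answer: muxpq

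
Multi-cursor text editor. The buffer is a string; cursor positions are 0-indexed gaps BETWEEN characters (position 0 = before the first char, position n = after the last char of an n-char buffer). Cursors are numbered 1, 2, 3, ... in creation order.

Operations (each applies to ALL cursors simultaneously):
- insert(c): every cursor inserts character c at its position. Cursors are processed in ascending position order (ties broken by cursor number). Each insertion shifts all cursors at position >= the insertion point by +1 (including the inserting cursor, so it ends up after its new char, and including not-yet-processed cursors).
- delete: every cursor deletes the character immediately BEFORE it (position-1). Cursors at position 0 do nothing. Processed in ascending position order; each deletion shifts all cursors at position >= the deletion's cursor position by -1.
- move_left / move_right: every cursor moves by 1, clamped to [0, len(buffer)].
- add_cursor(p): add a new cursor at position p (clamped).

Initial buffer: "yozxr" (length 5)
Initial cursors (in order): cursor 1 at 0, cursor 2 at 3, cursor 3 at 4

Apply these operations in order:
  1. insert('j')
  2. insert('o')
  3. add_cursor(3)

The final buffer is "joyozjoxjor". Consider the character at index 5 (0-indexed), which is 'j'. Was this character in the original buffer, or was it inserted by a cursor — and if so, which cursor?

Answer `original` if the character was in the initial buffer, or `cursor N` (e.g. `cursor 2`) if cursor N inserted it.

After op 1 (insert('j')): buffer="jyozjxjr" (len 8), cursors c1@1 c2@5 c3@7, authorship 1...2.3.
After op 2 (insert('o')): buffer="joyozjoxjor" (len 11), cursors c1@2 c2@7 c3@10, authorship 11...22.33.
After op 3 (add_cursor(3)): buffer="joyozjoxjor" (len 11), cursors c1@2 c4@3 c2@7 c3@10, authorship 11...22.33.
Authorship (.=original, N=cursor N): 1 1 . . . 2 2 . 3 3 .
Index 5: author = 2

Answer: cursor 2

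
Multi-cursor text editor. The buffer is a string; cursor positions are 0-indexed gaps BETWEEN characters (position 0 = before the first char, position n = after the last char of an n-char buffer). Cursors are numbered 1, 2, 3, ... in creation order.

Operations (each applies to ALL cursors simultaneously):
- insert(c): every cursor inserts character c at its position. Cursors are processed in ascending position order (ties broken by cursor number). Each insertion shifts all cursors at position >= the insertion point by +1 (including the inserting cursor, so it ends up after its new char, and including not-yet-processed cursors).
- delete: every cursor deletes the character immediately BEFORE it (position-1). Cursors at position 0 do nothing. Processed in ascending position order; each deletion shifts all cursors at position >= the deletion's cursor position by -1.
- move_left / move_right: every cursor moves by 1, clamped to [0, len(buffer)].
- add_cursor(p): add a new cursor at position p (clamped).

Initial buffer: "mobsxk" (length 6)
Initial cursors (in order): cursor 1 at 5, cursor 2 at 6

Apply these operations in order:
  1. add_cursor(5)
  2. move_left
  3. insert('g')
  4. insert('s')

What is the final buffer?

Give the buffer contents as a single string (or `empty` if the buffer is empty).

After op 1 (add_cursor(5)): buffer="mobsxk" (len 6), cursors c1@5 c3@5 c2@6, authorship ......
After op 2 (move_left): buffer="mobsxk" (len 6), cursors c1@4 c3@4 c2@5, authorship ......
After op 3 (insert('g')): buffer="mobsggxgk" (len 9), cursors c1@6 c3@6 c2@8, authorship ....13.2.
After op 4 (insert('s')): buffer="mobsggssxgsk" (len 12), cursors c1@8 c3@8 c2@11, authorship ....1313.22.

Answer: mobsggssxgsk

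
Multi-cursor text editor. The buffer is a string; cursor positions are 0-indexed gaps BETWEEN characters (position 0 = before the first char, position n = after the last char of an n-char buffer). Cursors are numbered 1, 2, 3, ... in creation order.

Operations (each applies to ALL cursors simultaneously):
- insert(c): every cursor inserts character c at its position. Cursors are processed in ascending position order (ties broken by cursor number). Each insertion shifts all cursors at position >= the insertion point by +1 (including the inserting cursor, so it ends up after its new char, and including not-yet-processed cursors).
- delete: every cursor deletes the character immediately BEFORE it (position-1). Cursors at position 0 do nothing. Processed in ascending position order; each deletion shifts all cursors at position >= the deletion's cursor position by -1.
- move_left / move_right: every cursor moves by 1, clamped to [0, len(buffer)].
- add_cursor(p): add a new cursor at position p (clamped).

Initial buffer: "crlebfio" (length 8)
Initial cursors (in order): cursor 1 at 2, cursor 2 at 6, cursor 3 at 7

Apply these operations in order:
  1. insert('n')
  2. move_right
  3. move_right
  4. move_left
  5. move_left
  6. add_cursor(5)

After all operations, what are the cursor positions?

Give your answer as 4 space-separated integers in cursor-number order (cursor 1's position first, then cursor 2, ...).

After op 1 (insert('n')): buffer="crnlebfnino" (len 11), cursors c1@3 c2@8 c3@10, authorship ..1....2.3.
After op 2 (move_right): buffer="crnlebfnino" (len 11), cursors c1@4 c2@9 c3@11, authorship ..1....2.3.
After op 3 (move_right): buffer="crnlebfnino" (len 11), cursors c1@5 c2@10 c3@11, authorship ..1....2.3.
After op 4 (move_left): buffer="crnlebfnino" (len 11), cursors c1@4 c2@9 c3@10, authorship ..1....2.3.
After op 5 (move_left): buffer="crnlebfnino" (len 11), cursors c1@3 c2@8 c3@9, authorship ..1....2.3.
After op 6 (add_cursor(5)): buffer="crnlebfnino" (len 11), cursors c1@3 c4@5 c2@8 c3@9, authorship ..1....2.3.

Answer: 3 8 9 5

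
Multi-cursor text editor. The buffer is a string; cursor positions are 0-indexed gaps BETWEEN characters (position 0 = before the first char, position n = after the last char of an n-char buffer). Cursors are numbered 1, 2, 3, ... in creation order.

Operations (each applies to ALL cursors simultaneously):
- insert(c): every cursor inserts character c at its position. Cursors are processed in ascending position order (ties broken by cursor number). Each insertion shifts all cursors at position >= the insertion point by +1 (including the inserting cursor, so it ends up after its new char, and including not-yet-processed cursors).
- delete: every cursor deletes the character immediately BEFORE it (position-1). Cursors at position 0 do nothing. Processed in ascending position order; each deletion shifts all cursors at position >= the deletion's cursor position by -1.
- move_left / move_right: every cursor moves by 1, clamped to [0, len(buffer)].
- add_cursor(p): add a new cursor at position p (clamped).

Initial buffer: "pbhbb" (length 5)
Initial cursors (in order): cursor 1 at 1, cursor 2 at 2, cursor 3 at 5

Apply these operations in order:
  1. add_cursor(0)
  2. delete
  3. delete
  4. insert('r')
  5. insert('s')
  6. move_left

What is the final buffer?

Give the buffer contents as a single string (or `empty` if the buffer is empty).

Answer: rrrssshrs

Derivation:
After op 1 (add_cursor(0)): buffer="pbhbb" (len 5), cursors c4@0 c1@1 c2@2 c3@5, authorship .....
After op 2 (delete): buffer="hb" (len 2), cursors c1@0 c2@0 c4@0 c3@2, authorship ..
After op 3 (delete): buffer="h" (len 1), cursors c1@0 c2@0 c4@0 c3@1, authorship .
After op 4 (insert('r')): buffer="rrrhr" (len 5), cursors c1@3 c2@3 c4@3 c3@5, authorship 124.3
After op 5 (insert('s')): buffer="rrrssshrs" (len 9), cursors c1@6 c2@6 c4@6 c3@9, authorship 124124.33
After op 6 (move_left): buffer="rrrssshrs" (len 9), cursors c1@5 c2@5 c4@5 c3@8, authorship 124124.33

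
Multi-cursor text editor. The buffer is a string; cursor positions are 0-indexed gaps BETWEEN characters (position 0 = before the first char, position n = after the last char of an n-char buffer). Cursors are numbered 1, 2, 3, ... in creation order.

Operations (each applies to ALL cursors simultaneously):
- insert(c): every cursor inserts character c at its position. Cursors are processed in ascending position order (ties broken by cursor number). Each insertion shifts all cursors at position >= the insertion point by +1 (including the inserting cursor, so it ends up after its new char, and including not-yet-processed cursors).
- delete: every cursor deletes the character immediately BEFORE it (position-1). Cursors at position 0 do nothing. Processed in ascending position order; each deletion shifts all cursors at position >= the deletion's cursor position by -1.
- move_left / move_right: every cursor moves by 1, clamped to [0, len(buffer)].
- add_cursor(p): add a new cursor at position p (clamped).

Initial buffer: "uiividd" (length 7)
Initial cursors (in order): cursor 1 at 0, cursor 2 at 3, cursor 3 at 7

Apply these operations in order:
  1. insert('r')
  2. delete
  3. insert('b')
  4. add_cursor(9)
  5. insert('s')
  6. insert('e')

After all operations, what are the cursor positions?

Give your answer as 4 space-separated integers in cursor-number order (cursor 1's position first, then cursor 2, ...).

Answer: 3 9 18 15

Derivation:
After op 1 (insert('r')): buffer="ruiirviddr" (len 10), cursors c1@1 c2@5 c3@10, authorship 1...2....3
After op 2 (delete): buffer="uiividd" (len 7), cursors c1@0 c2@3 c3@7, authorship .......
After op 3 (insert('b')): buffer="buiibviddb" (len 10), cursors c1@1 c2@5 c3@10, authorship 1...2....3
After op 4 (add_cursor(9)): buffer="buiibviddb" (len 10), cursors c1@1 c2@5 c4@9 c3@10, authorship 1...2....3
After op 5 (insert('s')): buffer="bsuiibsviddsbs" (len 14), cursors c1@2 c2@7 c4@12 c3@14, authorship 11...22....433
After op 6 (insert('e')): buffer="bseuiibseviddsebse" (len 18), cursors c1@3 c2@9 c4@15 c3@18, authorship 111...222....44333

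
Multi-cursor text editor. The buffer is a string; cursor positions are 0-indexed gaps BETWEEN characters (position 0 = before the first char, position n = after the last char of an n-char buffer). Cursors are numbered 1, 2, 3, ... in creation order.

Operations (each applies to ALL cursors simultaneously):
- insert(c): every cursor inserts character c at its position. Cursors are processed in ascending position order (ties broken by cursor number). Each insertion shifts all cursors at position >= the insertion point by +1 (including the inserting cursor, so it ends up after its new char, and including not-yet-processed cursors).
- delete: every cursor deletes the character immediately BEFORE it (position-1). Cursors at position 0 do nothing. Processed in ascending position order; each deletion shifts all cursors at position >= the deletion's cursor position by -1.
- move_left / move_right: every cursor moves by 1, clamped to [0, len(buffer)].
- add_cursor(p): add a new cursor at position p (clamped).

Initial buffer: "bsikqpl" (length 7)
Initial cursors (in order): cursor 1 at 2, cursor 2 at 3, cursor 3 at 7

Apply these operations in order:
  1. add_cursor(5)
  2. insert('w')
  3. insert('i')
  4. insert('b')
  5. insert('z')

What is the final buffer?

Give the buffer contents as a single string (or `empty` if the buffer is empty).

After op 1 (add_cursor(5)): buffer="bsikqpl" (len 7), cursors c1@2 c2@3 c4@5 c3@7, authorship .......
After op 2 (insert('w')): buffer="bswiwkqwplw" (len 11), cursors c1@3 c2@5 c4@8 c3@11, authorship ..1.2..4..3
After op 3 (insert('i')): buffer="bswiiwikqwiplwi" (len 15), cursors c1@4 c2@7 c4@11 c3@15, authorship ..11.22..44..33
After op 4 (insert('b')): buffer="bswibiwibkqwibplwib" (len 19), cursors c1@5 c2@9 c4@14 c3@19, authorship ..111.222..444..333
After op 5 (insert('z')): buffer="bswibziwibzkqwibzplwibz" (len 23), cursors c1@6 c2@11 c4@17 c3@23, authorship ..1111.2222..4444..3333

Answer: bswibziwibzkqwibzplwibz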